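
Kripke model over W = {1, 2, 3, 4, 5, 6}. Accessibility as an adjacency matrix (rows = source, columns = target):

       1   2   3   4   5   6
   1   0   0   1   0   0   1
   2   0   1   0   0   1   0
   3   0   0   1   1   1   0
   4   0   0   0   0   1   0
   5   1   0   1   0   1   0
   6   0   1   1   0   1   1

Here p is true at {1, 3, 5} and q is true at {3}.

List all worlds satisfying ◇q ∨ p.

1: ◇q is T, p is T. ✓
2: ◇q is F, p is F. ✗
3: ◇q is T, p is T. ✓
4: ◇q is F, p is F. ✗
5: ◇q is T, p is T. ✓
6: ◇q is T, p is F. ✓

{1, 3, 5, 6}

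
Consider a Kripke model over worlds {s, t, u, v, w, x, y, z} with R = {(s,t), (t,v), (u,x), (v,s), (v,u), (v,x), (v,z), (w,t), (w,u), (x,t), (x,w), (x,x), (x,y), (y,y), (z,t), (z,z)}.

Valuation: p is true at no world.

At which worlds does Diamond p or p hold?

∅

s: Diamond p is F, p is F. ✗
t: Diamond p is F, p is F. ✗
u: Diamond p is F, p is F. ✗
v: Diamond p is F, p is F. ✗
w: Diamond p is F, p is F. ✗
x: Diamond p is F, p is F. ✗
y: Diamond p is F, p is F. ✗
z: Diamond p is F, p is F. ✗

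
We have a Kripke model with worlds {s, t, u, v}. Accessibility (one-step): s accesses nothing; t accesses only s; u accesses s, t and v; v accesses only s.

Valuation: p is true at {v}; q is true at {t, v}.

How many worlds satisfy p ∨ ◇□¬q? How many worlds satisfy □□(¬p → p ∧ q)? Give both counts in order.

3 and 3

For p ∨ ◇□¬q:
s: p is F, ◇□¬q is F. ✗
t: p is F, ◇□¬q is T. ✓
u: p is F, ◇□¬q is T. ✓
v: p is T, ◇□¬q is T. ✓
— 3 worlds.
For □□(¬p → p ∧ q):
s: no successors, so □□(¬p → p ∧ q) holds vacuously. ✓
t: successors {s}; □(¬p → p ∧ q) there: s:T. ✓
u: successors {s, t, v}; □(¬p → p ∧ q) there: s:T, t:F, v:F. ✗
v: successors {s}; □(¬p → p ∧ q) there: s:T. ✓
— 3 worlds.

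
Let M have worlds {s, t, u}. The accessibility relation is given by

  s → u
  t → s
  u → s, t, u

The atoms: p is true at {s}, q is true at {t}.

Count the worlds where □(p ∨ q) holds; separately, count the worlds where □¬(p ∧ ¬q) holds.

1 and 1

For □(p ∨ q):
s: successors {u}; p ∨ q there: u:F. ✗
t: successors {s}; p ∨ q there: s:T. ✓
u: successors {s, t, u}; p ∨ q there: s:T, t:T, u:F. ✗
— 1 world.
For □¬(p ∧ ¬q):
s: successors {u}; ¬(p ∧ ¬q) there: u:T. ✓
t: successors {s}; ¬(p ∧ ¬q) there: s:F. ✗
u: successors {s, t, u}; ¬(p ∧ ¬q) there: s:F, t:T, u:T. ✗
— 1 world.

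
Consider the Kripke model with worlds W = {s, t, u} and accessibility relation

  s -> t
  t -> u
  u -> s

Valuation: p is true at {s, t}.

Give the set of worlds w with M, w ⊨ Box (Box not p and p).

s: successors {t}; Box not p and p there: t:T. ✓
t: successors {u}; Box not p and p there: u:F. ✗
u: successors {s}; Box not p and p there: s:F. ✗

{s}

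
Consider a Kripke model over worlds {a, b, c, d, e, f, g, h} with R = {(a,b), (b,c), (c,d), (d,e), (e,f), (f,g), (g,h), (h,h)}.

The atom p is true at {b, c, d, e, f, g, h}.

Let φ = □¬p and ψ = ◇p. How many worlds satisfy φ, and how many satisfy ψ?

For □¬p:
a: successors {b}; ¬p there: b:F. ✗
b: successors {c}; ¬p there: c:F. ✗
c: successors {d}; ¬p there: d:F. ✗
d: successors {e}; ¬p there: e:F. ✗
e: successors {f}; ¬p there: f:F. ✗
f: successors {g}; ¬p there: g:F. ✗
g: successors {h}; ¬p there: h:F. ✗
h: successors {h}; ¬p there: h:F. ✗
— 0 worlds.
For ◇p:
a: successors {b}; p there: b:T. ✓
b: successors {c}; p there: c:T. ✓
c: successors {d}; p there: d:T. ✓
d: successors {e}; p there: e:T. ✓
e: successors {f}; p there: f:T. ✓
f: successors {g}; p there: g:T. ✓
g: successors {h}; p there: h:T. ✓
h: successors {h}; p there: h:T. ✓
— 8 worlds.

0 and 8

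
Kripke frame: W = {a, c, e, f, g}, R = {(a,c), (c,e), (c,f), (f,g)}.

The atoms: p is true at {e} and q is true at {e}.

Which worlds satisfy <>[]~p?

{c, f}

a: successors {c}; []~p there: c:F. ✗
c: successors {e, f}; []~p there: e:T, f:T. ✓
e: no successors, so <>[]~p fails. ✗
f: successors {g}; []~p there: g:T. ✓
g: no successors, so <>[]~p fails. ✗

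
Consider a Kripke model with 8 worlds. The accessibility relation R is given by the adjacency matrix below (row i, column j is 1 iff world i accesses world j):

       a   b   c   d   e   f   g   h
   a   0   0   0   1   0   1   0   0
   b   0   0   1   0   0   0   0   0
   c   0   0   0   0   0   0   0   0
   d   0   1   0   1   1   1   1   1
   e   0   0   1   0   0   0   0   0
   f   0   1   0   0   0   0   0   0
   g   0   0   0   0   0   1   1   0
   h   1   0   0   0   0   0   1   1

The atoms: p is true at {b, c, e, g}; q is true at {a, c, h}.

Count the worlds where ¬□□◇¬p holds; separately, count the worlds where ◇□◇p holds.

For ¬□□◇¬p:
a: □□◇¬p is F. ✓
b: □□◇¬p is T. ✗
c: □□◇¬p is T. ✗
d: □□◇¬p is F. ✓
e: □□◇¬p is T. ✗
f: □□◇¬p is F. ✓
g: □□◇¬p is F. ✓
h: □□◇¬p is F. ✓
— 5 worlds.
For ◇□◇p:
a: successors {d, f}; □◇p there: d:T, f:T. ✓
b: successors {c}; □◇p there: c:T. ✓
c: no successors, so ◇□◇p fails. ✗
d: successors {b, d, e, f, g, h}; □◇p there: b:F, d:T, e:F, f:T, g:T, h:F. ✓
e: successors {c}; □◇p there: c:T. ✓
f: successors {b}; □◇p there: b:F. ✗
g: successors {f, g}; □◇p there: f:T, g:T. ✓
h: successors {a, g, h}; □◇p there: a:T, g:T, h:F. ✓
— 6 worlds.

5 and 6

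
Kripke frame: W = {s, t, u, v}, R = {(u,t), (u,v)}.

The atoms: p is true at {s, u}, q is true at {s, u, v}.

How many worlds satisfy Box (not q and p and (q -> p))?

s: no successors, so Box (not q and p and (q -> p)) holds vacuously. ✓
t: no successors, so Box (not q and p and (q -> p)) holds vacuously. ✓
u: successors {t, v}; not q and p and (q -> p) there: t:F, v:F. ✗
v: no successors, so Box (not q and p and (q -> p)) holds vacuously. ✓
Satisfying worlds: {s, t, v}.

3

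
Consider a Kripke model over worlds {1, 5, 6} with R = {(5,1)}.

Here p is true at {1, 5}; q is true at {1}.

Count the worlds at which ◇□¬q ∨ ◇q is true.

1

1: ◇□¬q is F, ◇q is F. ✗
5: ◇□¬q is T, ◇q is T. ✓
6: ◇□¬q is F, ◇q is F. ✗
Satisfying worlds: {5}.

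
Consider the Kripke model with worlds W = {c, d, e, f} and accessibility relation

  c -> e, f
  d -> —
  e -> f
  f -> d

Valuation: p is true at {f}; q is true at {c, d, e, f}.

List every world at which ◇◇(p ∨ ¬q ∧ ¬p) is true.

c: successors {e, f}; ◇(p ∨ ¬q ∧ ¬p) there: e:T, f:F. ✓
d: no successors, so ◇◇(p ∨ ¬q ∧ ¬p) fails. ✗
e: successors {f}; ◇(p ∨ ¬q ∧ ¬p) there: f:F. ✗
f: successors {d}; ◇(p ∨ ¬q ∧ ¬p) there: d:F. ✗

{c}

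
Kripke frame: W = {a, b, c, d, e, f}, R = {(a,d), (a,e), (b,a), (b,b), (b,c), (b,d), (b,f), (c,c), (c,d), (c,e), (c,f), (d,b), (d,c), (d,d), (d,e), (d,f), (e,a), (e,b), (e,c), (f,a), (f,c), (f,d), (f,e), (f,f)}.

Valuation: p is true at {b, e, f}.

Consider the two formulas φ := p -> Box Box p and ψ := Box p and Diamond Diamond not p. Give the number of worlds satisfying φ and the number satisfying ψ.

3 and 0

For p -> Box Box p:
a: p is F, Box Box p is F. ✓
b: p is T, Box Box p is F. ✗
c: p is F, Box Box p is F. ✓
d: p is F, Box Box p is F. ✓
e: p is T, Box Box p is F. ✗
f: p is T, Box Box p is F. ✗
— 3 worlds.
For Box p and Diamond Diamond not p:
a: Box p is F, Diamond Diamond not p is T. ✗
b: Box p is F, Diamond Diamond not p is T. ✗
c: Box p is F, Diamond Diamond not p is T. ✗
d: Box p is F, Diamond Diamond not p is T. ✗
e: Box p is F, Diamond Diamond not p is T. ✗
f: Box p is F, Diamond Diamond not p is T. ✗
— 0 worlds.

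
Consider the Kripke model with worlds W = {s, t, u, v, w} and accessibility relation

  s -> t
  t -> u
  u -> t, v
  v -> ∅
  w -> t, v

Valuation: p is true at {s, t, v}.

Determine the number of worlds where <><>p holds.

s: successors {t}; <>p there: t:F. ✗
t: successors {u}; <>p there: u:T. ✓
u: successors {t, v}; <>p there: t:F, v:F. ✗
v: no successors, so <><>p fails. ✗
w: successors {t, v}; <>p there: t:F, v:F. ✗
Satisfying worlds: {t}.

1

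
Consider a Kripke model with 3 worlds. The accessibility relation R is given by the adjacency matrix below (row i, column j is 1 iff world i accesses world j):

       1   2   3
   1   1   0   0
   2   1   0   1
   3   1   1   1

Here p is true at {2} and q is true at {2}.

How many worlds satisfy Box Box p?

1: successors {1}; Box p there: 1:F. ✗
2: successors {1, 3}; Box p there: 1:F, 3:F. ✗
3: successors {1, 2, 3}; Box p there: 1:F, 2:F, 3:F. ✗
Satisfying worlds: ∅.

0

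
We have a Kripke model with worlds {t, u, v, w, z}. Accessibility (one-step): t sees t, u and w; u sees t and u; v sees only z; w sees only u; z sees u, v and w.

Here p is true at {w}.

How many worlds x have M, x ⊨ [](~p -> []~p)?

2

t: successors {t, u, w}; ~p -> []~p there: t:F, u:T, w:T. ✗
u: successors {t, u}; ~p -> []~p there: t:F, u:T. ✗
v: successors {z}; ~p -> []~p there: z:F. ✗
w: successors {u}; ~p -> []~p there: u:T. ✓
z: successors {u, v, w}; ~p -> []~p there: u:T, v:T, w:T. ✓
Satisfying worlds: {w, z}.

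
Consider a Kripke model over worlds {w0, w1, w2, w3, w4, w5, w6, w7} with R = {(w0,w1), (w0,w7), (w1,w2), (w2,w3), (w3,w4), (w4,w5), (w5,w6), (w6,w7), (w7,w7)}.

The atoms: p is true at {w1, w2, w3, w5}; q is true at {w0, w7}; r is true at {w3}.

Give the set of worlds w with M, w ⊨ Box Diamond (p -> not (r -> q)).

w0: successors {w1, w7}; Diamond (p -> not (r -> q)) there: w1:F, w7:T. ✗
w1: successors {w2}; Diamond (p -> not (r -> q)) there: w2:T. ✓
w2: successors {w3}; Diamond (p -> not (r -> q)) there: w3:T. ✓
w3: successors {w4}; Diamond (p -> not (r -> q)) there: w4:F. ✗
w4: successors {w5}; Diamond (p -> not (r -> q)) there: w5:T. ✓
w5: successors {w6}; Diamond (p -> not (r -> q)) there: w6:T. ✓
w6: successors {w7}; Diamond (p -> not (r -> q)) there: w7:T. ✓
w7: successors {w7}; Diamond (p -> not (r -> q)) there: w7:T. ✓

{w1, w2, w4, w5, w6, w7}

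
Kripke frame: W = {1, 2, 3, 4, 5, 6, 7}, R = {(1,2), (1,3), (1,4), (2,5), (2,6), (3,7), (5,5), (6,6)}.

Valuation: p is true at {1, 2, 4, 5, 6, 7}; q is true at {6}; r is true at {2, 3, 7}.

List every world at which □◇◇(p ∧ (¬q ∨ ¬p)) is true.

{4, 5, 7}

1: successors {2, 3, 4}; ◇◇(p ∧ (¬q ∨ ¬p)) there: 2:T, 3:F, 4:F. ✗
2: successors {5, 6}; ◇◇(p ∧ (¬q ∨ ¬p)) there: 5:T, 6:F. ✗
3: successors {7}; ◇◇(p ∧ (¬q ∨ ¬p)) there: 7:F. ✗
4: no successors, so □◇◇(p ∧ (¬q ∨ ¬p)) holds vacuously. ✓
5: successors {5}; ◇◇(p ∧ (¬q ∨ ¬p)) there: 5:T. ✓
6: successors {6}; ◇◇(p ∧ (¬q ∨ ¬p)) there: 6:F. ✗
7: no successors, so □◇◇(p ∧ (¬q ∨ ¬p)) holds vacuously. ✓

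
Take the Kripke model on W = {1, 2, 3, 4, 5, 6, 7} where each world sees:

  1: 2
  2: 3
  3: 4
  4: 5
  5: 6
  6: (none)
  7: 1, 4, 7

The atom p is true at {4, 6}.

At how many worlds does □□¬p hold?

4

1: successors {2}; □¬p there: 2:T. ✓
2: successors {3}; □¬p there: 3:F. ✗
3: successors {4}; □¬p there: 4:T. ✓
4: successors {5}; □¬p there: 5:F. ✗
5: successors {6}; □¬p there: 6:T. ✓
6: no successors, so □□¬p holds vacuously. ✓
7: successors {1, 4, 7}; □¬p there: 1:T, 4:T, 7:F. ✗
Satisfying worlds: {1, 3, 5, 6}.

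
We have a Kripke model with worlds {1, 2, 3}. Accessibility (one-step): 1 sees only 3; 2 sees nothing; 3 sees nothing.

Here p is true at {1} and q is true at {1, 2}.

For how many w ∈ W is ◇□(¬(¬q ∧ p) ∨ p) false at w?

1: successors {3}; □(¬(¬q ∧ p) ∨ p) there: 3:T. ✓
2: no successors, so ◇□(¬(¬q ∧ p) ∨ p) fails. ✗
3: no successors, so ◇□(¬(¬q ∧ p) ∨ p) fails. ✗
Satisfying worlds: {1}.
So ◇□(¬(¬q ∧ p) ∨ p) fails at the other 2 worlds.

2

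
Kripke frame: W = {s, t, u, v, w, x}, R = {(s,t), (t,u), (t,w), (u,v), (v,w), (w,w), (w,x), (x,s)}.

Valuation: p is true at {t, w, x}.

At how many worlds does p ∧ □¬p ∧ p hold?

1

s: p is F, □¬p ∧ p is F. ✗
t: p is T, □¬p ∧ p is F. ✗
u: p is F, □¬p ∧ p is F. ✗
v: p is F, □¬p ∧ p is F. ✗
w: p is T, □¬p ∧ p is F. ✗
x: p is T, □¬p ∧ p is T. ✓
Satisfying worlds: {x}.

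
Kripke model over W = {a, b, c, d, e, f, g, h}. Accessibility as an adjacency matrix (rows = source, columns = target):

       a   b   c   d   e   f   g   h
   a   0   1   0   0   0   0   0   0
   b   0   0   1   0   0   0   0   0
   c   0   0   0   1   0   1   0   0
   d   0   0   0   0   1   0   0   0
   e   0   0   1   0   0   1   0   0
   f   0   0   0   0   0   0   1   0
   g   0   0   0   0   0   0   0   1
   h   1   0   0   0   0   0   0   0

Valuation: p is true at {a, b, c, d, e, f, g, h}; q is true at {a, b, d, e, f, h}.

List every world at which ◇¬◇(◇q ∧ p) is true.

{h}

a: successors {b}; ¬◇(◇q ∧ p) there: b:F. ✗
b: successors {c}; ¬◇(◇q ∧ p) there: c:F. ✗
c: successors {d, f}; ¬◇(◇q ∧ p) there: d:F, f:F. ✗
d: successors {e}; ¬◇(◇q ∧ p) there: e:F. ✗
e: successors {c, f}; ¬◇(◇q ∧ p) there: c:F, f:F. ✗
f: successors {g}; ¬◇(◇q ∧ p) there: g:F. ✗
g: successors {h}; ¬◇(◇q ∧ p) there: h:F. ✗
h: successors {a}; ¬◇(◇q ∧ p) there: a:T. ✓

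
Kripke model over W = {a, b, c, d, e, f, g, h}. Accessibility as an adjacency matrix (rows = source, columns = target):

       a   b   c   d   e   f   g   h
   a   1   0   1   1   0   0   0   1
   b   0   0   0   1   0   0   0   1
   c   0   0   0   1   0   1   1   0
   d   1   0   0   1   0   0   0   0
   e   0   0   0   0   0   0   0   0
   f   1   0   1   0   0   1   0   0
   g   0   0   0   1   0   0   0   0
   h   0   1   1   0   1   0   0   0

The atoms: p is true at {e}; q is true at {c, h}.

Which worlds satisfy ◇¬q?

a: successors {a, c, d, h}; ¬q there: a:T, c:F, d:T, h:F. ✓
b: successors {d, h}; ¬q there: d:T, h:F. ✓
c: successors {d, f, g}; ¬q there: d:T, f:T, g:T. ✓
d: successors {a, d}; ¬q there: a:T, d:T. ✓
e: no successors, so ◇¬q fails. ✗
f: successors {a, c, f}; ¬q there: a:T, c:F, f:T. ✓
g: successors {d}; ¬q there: d:T. ✓
h: successors {b, c, e}; ¬q there: b:T, c:F, e:T. ✓

{a, b, c, d, f, g, h}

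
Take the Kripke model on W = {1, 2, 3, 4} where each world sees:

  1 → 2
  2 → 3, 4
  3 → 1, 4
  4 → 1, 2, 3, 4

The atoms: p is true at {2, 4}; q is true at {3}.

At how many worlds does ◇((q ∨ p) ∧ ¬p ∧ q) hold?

1: successors {2}; (q ∨ p) ∧ ¬p ∧ q there: 2:F. ✗
2: successors {3, 4}; (q ∨ p) ∧ ¬p ∧ q there: 3:T, 4:F. ✓
3: successors {1, 4}; (q ∨ p) ∧ ¬p ∧ q there: 1:F, 4:F. ✗
4: successors {1, 2, 3, 4}; (q ∨ p) ∧ ¬p ∧ q there: 1:F, 2:F, 3:T, 4:F. ✓
Satisfying worlds: {2, 4}.

2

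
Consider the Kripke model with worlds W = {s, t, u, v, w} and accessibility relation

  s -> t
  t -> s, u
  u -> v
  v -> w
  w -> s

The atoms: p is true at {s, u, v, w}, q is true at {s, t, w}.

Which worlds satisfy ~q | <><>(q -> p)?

{s, t, u, v}

s: ~q is F, <><>(q -> p) is T. ✓
t: ~q is F, <><>(q -> p) is T. ✓
u: ~q is T, <><>(q -> p) is T. ✓
v: ~q is T, <><>(q -> p) is T. ✓
w: ~q is F, <><>(q -> p) is F. ✗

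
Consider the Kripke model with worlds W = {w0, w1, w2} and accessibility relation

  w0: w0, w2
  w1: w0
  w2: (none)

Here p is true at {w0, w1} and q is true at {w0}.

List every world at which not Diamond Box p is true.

w0: Diamond Box p is T. ✗
w1: Diamond Box p is F. ✓
w2: Diamond Box p is F. ✓

{w1, w2}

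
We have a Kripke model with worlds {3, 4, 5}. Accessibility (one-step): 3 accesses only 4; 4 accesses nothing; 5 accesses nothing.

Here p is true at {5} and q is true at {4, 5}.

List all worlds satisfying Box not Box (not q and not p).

{4, 5}

3: successors {4}; not Box (not q and not p) there: 4:F. ✗
4: no successors, so Box not Box (not q and not p) holds vacuously. ✓
5: no successors, so Box not Box (not q and not p) holds vacuously. ✓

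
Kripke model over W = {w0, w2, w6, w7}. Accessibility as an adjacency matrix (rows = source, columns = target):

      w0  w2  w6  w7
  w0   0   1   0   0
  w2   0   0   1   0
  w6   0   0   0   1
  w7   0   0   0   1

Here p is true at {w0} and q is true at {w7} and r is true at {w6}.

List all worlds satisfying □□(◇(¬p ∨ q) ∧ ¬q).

{w0}

w0: successors {w2}; □(◇(¬p ∨ q) ∧ ¬q) there: w2:T. ✓
w2: successors {w6}; □(◇(¬p ∨ q) ∧ ¬q) there: w6:F. ✗
w6: successors {w7}; □(◇(¬p ∨ q) ∧ ¬q) there: w7:F. ✗
w7: successors {w7}; □(◇(¬p ∨ q) ∧ ¬q) there: w7:F. ✗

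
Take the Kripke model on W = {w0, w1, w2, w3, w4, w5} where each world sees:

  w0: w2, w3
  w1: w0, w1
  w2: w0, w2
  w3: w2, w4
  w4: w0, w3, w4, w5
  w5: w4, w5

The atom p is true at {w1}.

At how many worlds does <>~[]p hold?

6

w0: successors {w2, w3}; ~[]p there: w2:T, w3:T. ✓
w1: successors {w0, w1}; ~[]p there: w0:T, w1:T. ✓
w2: successors {w0, w2}; ~[]p there: w0:T, w2:T. ✓
w3: successors {w2, w4}; ~[]p there: w2:T, w4:T. ✓
w4: successors {w0, w3, w4, w5}; ~[]p there: w0:T, w3:T, w4:T, w5:T. ✓
w5: successors {w4, w5}; ~[]p there: w4:T, w5:T. ✓
Satisfying worlds: {w0, w1, w2, w3, w4, w5}.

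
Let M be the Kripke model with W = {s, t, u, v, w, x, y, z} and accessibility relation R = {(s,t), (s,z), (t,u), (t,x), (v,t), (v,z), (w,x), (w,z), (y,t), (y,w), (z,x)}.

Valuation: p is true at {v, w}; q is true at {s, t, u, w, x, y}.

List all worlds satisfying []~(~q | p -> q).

s: successors {t, z}; ~(~q | p -> q) there: t:F, z:T. ✗
t: successors {u, x}; ~(~q | p -> q) there: u:F, x:F. ✗
u: no successors, so []~(~q | p -> q) holds vacuously. ✓
v: successors {t, z}; ~(~q | p -> q) there: t:F, z:T. ✗
w: successors {x, z}; ~(~q | p -> q) there: x:F, z:T. ✗
x: no successors, so []~(~q | p -> q) holds vacuously. ✓
y: successors {t, w}; ~(~q | p -> q) there: t:F, w:F. ✗
z: successors {x}; ~(~q | p -> q) there: x:F. ✗

{u, x}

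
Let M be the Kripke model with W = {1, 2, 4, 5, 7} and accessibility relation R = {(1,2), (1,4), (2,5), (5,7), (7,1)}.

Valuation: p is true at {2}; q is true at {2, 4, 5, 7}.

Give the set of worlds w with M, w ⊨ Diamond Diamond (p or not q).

1: successors {2, 4}; Diamond (p or not q) there: 2:F, 4:F. ✗
2: successors {5}; Diamond (p or not q) there: 5:F. ✗
4: no successors, so Diamond Diamond (p or not q) fails. ✗
5: successors {7}; Diamond (p or not q) there: 7:T. ✓
7: successors {1}; Diamond (p or not q) there: 1:T. ✓

{5, 7}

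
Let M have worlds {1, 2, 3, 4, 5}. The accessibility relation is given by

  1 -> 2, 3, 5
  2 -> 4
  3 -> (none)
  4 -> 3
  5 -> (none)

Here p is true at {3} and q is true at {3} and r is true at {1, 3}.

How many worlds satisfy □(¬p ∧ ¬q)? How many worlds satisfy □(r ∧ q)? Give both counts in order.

3 and 3

For □(¬p ∧ ¬q):
1: successors {2, 3, 5}; ¬p ∧ ¬q there: 2:T, 3:F, 5:T. ✗
2: successors {4}; ¬p ∧ ¬q there: 4:T. ✓
3: no successors, so □(¬p ∧ ¬q) holds vacuously. ✓
4: successors {3}; ¬p ∧ ¬q there: 3:F. ✗
5: no successors, so □(¬p ∧ ¬q) holds vacuously. ✓
— 3 worlds.
For □(r ∧ q):
1: successors {2, 3, 5}; r ∧ q there: 2:F, 3:T, 5:F. ✗
2: successors {4}; r ∧ q there: 4:F. ✗
3: no successors, so □(r ∧ q) holds vacuously. ✓
4: successors {3}; r ∧ q there: 3:T. ✓
5: no successors, so □(r ∧ q) holds vacuously. ✓
— 3 worlds.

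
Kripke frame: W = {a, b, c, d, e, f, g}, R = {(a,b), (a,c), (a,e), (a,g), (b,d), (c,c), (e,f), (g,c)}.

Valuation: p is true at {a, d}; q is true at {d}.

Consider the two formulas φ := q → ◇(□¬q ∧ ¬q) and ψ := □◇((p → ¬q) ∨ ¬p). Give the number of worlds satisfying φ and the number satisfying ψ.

For q → ◇(□¬q ∧ ¬q):
a: q is F, ◇(□¬q ∧ ¬q) is T. ✓
b: q is F, ◇(□¬q ∧ ¬q) is F. ✓
c: q is F, ◇(□¬q ∧ ¬q) is T. ✓
d: q is T, ◇(□¬q ∧ ¬q) is F. ✗
e: q is F, ◇(□¬q ∧ ¬q) is T. ✓
f: q is F, ◇(□¬q ∧ ¬q) is F. ✓
g: q is F, ◇(□¬q ∧ ¬q) is T. ✓
— 6 worlds.
For □◇((p → ¬q) ∨ ¬p):
a: successors {b, c, e, g}; ◇((p → ¬q) ∨ ¬p) there: b:F, c:T, e:T, g:T. ✗
b: successors {d}; ◇((p → ¬q) ∨ ¬p) there: d:F. ✗
c: successors {c}; ◇((p → ¬q) ∨ ¬p) there: c:T. ✓
d: no successors, so □◇((p → ¬q) ∨ ¬p) holds vacuously. ✓
e: successors {f}; ◇((p → ¬q) ∨ ¬p) there: f:F. ✗
f: no successors, so □◇((p → ¬q) ∨ ¬p) holds vacuously. ✓
g: successors {c}; ◇((p → ¬q) ∨ ¬p) there: c:T. ✓
— 4 worlds.

6 and 4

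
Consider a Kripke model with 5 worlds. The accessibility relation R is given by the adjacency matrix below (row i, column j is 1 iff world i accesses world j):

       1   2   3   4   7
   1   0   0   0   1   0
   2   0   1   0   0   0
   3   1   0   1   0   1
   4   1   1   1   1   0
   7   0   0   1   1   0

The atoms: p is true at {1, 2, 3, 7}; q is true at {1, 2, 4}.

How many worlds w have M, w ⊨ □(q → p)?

2

1: successors {4}; q → p there: 4:F. ✗
2: successors {2}; q → p there: 2:T. ✓
3: successors {1, 3, 7}; q → p there: 1:T, 3:T, 7:T. ✓
4: successors {1, 2, 3, 4}; q → p there: 1:T, 2:T, 3:T, 4:F. ✗
7: successors {3, 4}; q → p there: 3:T, 4:F. ✗
Satisfying worlds: {2, 3}.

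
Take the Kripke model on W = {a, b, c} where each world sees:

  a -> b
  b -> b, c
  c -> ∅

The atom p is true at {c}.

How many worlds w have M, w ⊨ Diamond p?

a: successors {b}; p there: b:F. ✗
b: successors {b, c}; p there: b:F, c:T. ✓
c: no successors, so Diamond p fails. ✗
Satisfying worlds: {b}.

1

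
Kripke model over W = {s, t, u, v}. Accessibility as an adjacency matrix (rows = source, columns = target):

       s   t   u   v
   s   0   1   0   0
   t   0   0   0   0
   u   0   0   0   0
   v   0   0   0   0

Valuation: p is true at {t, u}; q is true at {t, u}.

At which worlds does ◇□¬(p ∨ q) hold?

s: successors {t}; □¬(p ∨ q) there: t:T. ✓
t: no successors, so ◇□¬(p ∨ q) fails. ✗
u: no successors, so ◇□¬(p ∨ q) fails. ✗
v: no successors, so ◇□¬(p ∨ q) fails. ✗

{s}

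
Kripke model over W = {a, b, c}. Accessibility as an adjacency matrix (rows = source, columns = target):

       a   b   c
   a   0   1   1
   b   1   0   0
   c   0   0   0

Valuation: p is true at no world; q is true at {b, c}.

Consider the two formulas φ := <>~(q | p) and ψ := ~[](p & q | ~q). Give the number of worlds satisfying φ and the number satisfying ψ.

1 and 1

For <>~(q | p):
a: successors {b, c}; ~(q | p) there: b:F, c:F. ✗
b: successors {a}; ~(q | p) there: a:T. ✓
c: no successors, so <>~(q | p) fails. ✗
— 1 world.
For ~[](p & q | ~q):
a: [](p & q | ~q) is F. ✓
b: [](p & q | ~q) is T. ✗
c: [](p & q | ~q) is T. ✗
— 1 world.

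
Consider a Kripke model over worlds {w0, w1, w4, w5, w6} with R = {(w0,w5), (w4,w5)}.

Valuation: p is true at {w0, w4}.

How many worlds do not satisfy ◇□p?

w0: successors {w5}; □p there: w5:T. ✓
w1: no successors, so ◇□p fails. ✗
w4: successors {w5}; □p there: w5:T. ✓
w5: no successors, so ◇□p fails. ✗
w6: no successors, so ◇□p fails. ✗
Satisfying worlds: {w0, w4}.
So ◇□p fails at the other 3 worlds.

3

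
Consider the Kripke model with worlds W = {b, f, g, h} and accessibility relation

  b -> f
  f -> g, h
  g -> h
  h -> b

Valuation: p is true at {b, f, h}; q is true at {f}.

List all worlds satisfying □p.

b: successors {f}; p there: f:T. ✓
f: successors {g, h}; p there: g:F, h:T. ✗
g: successors {h}; p there: h:T. ✓
h: successors {b}; p there: b:T. ✓

{b, g, h}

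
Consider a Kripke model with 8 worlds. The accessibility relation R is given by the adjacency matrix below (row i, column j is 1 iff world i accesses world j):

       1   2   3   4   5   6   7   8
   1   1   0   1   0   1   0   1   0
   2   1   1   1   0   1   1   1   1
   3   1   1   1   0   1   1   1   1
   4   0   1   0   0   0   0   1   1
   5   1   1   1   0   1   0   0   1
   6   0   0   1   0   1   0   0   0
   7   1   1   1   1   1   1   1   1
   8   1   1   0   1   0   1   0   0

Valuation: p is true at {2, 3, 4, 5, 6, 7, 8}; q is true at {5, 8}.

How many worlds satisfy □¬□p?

1: successors {1, 3, 5, 7}; ¬□p there: 1:T, 3:T, 5:T, 7:T. ✓
2: successors {1, 2, 3, 5, 6, 7, 8}; ¬□p there: 1:T, 2:T, 3:T, 5:T, 6:F, 7:T, 8:T. ✗
3: successors {1, 2, 3, 5, 6, 7, 8}; ¬□p there: 1:T, 2:T, 3:T, 5:T, 6:F, 7:T, 8:T. ✗
4: successors {2, 7, 8}; ¬□p there: 2:T, 7:T, 8:T. ✓
5: successors {1, 2, 3, 5, 8}; ¬□p there: 1:T, 2:T, 3:T, 5:T, 8:T. ✓
6: successors {3, 5}; ¬□p there: 3:T, 5:T. ✓
7: successors {1, 2, 3, 4, 5, 6, 7, 8}; ¬□p there: 1:T, 2:T, 3:T, 4:F, 5:T, 6:F, 7:T, 8:T. ✗
8: successors {1, 2, 4, 6}; ¬□p there: 1:T, 2:T, 4:F, 6:F. ✗
Satisfying worlds: {1, 4, 5, 6}.

4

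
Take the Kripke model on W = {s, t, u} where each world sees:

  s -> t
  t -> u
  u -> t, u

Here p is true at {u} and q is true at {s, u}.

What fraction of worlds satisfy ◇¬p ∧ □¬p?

s: ◇¬p is T, □¬p is T. ✓
t: ◇¬p is F, □¬p is F. ✗
u: ◇¬p is T, □¬p is F. ✗
That's 1 of 3 worlds, so 1/3.

1/3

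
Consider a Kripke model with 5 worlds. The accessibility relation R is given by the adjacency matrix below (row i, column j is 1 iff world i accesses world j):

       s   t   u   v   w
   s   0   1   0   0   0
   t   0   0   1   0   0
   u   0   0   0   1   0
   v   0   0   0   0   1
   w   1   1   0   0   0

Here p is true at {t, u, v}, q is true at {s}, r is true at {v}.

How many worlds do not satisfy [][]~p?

s: successors {t}; []~p there: t:F. ✗
t: successors {u}; []~p there: u:F. ✗
u: successors {v}; []~p there: v:T. ✓
v: successors {w}; []~p there: w:F. ✗
w: successors {s, t}; []~p there: s:F, t:F. ✗
Satisfying worlds: {u}.
So [][]~p fails at the other 4 worlds.

4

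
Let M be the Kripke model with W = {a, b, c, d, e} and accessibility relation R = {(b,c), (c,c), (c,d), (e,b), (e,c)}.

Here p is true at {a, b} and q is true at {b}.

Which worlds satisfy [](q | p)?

{a, d}

a: no successors, so [](q | p) holds vacuously. ✓
b: successors {c}; q | p there: c:F. ✗
c: successors {c, d}; q | p there: c:F, d:F. ✗
d: no successors, so [](q | p) holds vacuously. ✓
e: successors {b, c}; q | p there: b:T, c:F. ✗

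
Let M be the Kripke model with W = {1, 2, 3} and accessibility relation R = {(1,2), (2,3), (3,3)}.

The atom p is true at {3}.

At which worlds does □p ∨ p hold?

{2, 3}

1: □p is F, p is F. ✗
2: □p is T, p is F. ✓
3: □p is T, p is T. ✓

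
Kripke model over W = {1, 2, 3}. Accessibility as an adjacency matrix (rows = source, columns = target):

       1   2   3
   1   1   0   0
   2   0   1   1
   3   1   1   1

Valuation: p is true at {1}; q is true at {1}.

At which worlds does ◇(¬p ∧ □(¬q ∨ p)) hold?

{2, 3}

1: successors {1}; ¬p ∧ □(¬q ∨ p) there: 1:F. ✗
2: successors {2, 3}; ¬p ∧ □(¬q ∨ p) there: 2:T, 3:T. ✓
3: successors {1, 2, 3}; ¬p ∧ □(¬q ∨ p) there: 1:F, 2:T, 3:T. ✓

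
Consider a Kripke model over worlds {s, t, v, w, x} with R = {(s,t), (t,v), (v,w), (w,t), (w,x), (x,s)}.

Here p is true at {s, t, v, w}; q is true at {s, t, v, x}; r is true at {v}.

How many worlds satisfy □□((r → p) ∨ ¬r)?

5

s: successors {t}; □((r → p) ∨ ¬r) there: t:T. ✓
t: successors {v}; □((r → p) ∨ ¬r) there: v:T. ✓
v: successors {w}; □((r → p) ∨ ¬r) there: w:T. ✓
w: successors {t, x}; □((r → p) ∨ ¬r) there: t:T, x:T. ✓
x: successors {s}; □((r → p) ∨ ¬r) there: s:T. ✓
Satisfying worlds: {s, t, v, w, x}.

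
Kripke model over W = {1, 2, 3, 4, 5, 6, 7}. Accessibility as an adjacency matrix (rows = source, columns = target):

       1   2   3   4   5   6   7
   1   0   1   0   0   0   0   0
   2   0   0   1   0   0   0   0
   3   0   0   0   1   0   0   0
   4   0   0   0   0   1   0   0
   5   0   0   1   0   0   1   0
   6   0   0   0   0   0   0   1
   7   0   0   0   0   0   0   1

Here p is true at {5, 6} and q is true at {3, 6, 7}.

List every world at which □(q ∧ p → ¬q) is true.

1: successors {2}; q ∧ p → ¬q there: 2:T. ✓
2: successors {3}; q ∧ p → ¬q there: 3:T. ✓
3: successors {4}; q ∧ p → ¬q there: 4:T. ✓
4: successors {5}; q ∧ p → ¬q there: 5:T. ✓
5: successors {3, 6}; q ∧ p → ¬q there: 3:T, 6:F. ✗
6: successors {7}; q ∧ p → ¬q there: 7:T. ✓
7: successors {7}; q ∧ p → ¬q there: 7:T. ✓

{1, 2, 3, 4, 6, 7}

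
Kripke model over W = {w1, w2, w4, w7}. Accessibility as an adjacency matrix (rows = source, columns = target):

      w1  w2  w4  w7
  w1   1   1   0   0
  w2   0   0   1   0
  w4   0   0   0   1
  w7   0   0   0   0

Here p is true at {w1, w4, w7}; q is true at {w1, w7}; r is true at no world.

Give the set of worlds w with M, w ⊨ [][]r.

w1: successors {w1, w2}; []r there: w1:F, w2:F. ✗
w2: successors {w4}; []r there: w4:F. ✗
w4: successors {w7}; []r there: w7:T. ✓
w7: no successors, so [][]r holds vacuously. ✓

{w4, w7}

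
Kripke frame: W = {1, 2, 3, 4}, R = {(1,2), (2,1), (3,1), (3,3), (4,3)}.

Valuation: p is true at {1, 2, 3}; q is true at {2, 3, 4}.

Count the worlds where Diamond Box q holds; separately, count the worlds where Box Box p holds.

For Diamond Box q:
1: successors {2}; Box q there: 2:F. ✗
2: successors {1}; Box q there: 1:T. ✓
3: successors {1, 3}; Box q there: 1:T, 3:F. ✓
4: successors {3}; Box q there: 3:F. ✗
— 2 worlds.
For Box Box p:
1: successors {2}; Box p there: 2:T. ✓
2: successors {1}; Box p there: 1:T. ✓
3: successors {1, 3}; Box p there: 1:T, 3:T. ✓
4: successors {3}; Box p there: 3:T. ✓
— 4 worlds.

2 and 4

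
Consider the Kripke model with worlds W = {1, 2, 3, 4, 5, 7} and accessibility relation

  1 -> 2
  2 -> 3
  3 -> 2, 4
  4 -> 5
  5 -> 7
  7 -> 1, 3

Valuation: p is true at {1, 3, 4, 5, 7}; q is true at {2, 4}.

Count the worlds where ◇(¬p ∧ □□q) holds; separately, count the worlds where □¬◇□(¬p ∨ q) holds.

2 and 3

For ◇(¬p ∧ □□q):
1: successors {2}; ¬p ∧ □□q there: 2:T. ✓
2: successors {3}; ¬p ∧ □□q there: 3:F. ✗
3: successors {2, 4}; ¬p ∧ □□q there: 2:T, 4:F. ✓
4: successors {5}; ¬p ∧ □□q there: 5:F. ✗
5: successors {7}; ¬p ∧ □□q there: 7:F. ✗
7: successors {1, 3}; ¬p ∧ □□q there: 1:F, 3:F. ✗
— 2 worlds.
For □¬◇□(¬p ∨ q):
1: successors {2}; ¬◇□(¬p ∨ q) there: 2:F. ✗
2: successors {3}; ¬◇□(¬p ∨ q) there: 3:T. ✓
3: successors {2, 4}; ¬◇□(¬p ∨ q) there: 2:F, 4:T. ✗
4: successors {5}; ¬◇□(¬p ∨ q) there: 5:T. ✓
5: successors {7}; ¬◇□(¬p ∨ q) there: 7:F. ✗
7: successors {1, 3}; ¬◇□(¬p ∨ q) there: 1:T, 3:T. ✓
— 3 worlds.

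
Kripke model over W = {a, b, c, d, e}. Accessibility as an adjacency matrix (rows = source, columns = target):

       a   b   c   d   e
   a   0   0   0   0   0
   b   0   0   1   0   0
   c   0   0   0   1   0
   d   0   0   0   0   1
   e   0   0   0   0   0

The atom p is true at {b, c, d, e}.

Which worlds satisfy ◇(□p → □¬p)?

a: no successors, so ◇(□p → □¬p) fails. ✗
b: successors {c}; □p → □¬p there: c:F. ✗
c: successors {d}; □p → □¬p there: d:F. ✗
d: successors {e}; □p → □¬p there: e:T. ✓
e: no successors, so ◇(□p → □¬p) fails. ✗

{d}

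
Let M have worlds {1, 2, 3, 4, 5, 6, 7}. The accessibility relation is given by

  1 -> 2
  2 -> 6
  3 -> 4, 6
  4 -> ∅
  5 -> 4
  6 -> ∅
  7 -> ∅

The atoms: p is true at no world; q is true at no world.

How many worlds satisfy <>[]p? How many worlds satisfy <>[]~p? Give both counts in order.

3 and 4

For <>[]p:
1: successors {2}; []p there: 2:F. ✗
2: successors {6}; []p there: 6:T. ✓
3: successors {4, 6}; []p there: 4:T, 6:T. ✓
4: no successors, so <>[]p fails. ✗
5: successors {4}; []p there: 4:T. ✓
6: no successors, so <>[]p fails. ✗
7: no successors, so <>[]p fails. ✗
— 3 worlds.
For <>[]~p:
1: successors {2}; []~p there: 2:T. ✓
2: successors {6}; []~p there: 6:T. ✓
3: successors {4, 6}; []~p there: 4:T, 6:T. ✓
4: no successors, so <>[]~p fails. ✗
5: successors {4}; []~p there: 4:T. ✓
6: no successors, so <>[]~p fails. ✗
7: no successors, so <>[]~p fails. ✗
— 4 worlds.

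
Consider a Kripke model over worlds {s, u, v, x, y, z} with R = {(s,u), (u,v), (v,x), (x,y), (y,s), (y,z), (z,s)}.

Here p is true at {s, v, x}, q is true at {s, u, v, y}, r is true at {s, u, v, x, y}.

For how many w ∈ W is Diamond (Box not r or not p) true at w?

3

s: successors {u}; Box not r or not p there: u:T. ✓
u: successors {v}; Box not r or not p there: v:F. ✗
v: successors {x}; Box not r or not p there: x:F. ✗
x: successors {y}; Box not r or not p there: y:T. ✓
y: successors {s, z}; Box not r or not p there: s:F, z:T. ✓
z: successors {s}; Box not r or not p there: s:F. ✗
Satisfying worlds: {s, x, y}.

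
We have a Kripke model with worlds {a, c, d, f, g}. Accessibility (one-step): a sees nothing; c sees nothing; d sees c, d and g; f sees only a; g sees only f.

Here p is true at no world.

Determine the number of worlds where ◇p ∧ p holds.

a: ◇p is F, p is F. ✗
c: ◇p is F, p is F. ✗
d: ◇p is F, p is F. ✗
f: ◇p is F, p is F. ✗
g: ◇p is F, p is F. ✗
Satisfying worlds: ∅.

0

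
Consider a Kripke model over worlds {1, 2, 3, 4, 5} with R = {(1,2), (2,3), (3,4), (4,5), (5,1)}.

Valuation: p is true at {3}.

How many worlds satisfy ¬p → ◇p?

1: ¬p is T, ◇p is F. ✗
2: ¬p is T, ◇p is T. ✓
3: ¬p is F, ◇p is F. ✓
4: ¬p is T, ◇p is F. ✗
5: ¬p is T, ◇p is F. ✗
Satisfying worlds: {2, 3}.

2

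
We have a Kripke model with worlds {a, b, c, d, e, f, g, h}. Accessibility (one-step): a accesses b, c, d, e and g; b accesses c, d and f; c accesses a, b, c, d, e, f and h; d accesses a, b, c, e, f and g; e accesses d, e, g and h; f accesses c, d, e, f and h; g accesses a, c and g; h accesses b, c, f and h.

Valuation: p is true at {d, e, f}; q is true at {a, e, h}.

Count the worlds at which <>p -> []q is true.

a: <>p is T, []q is F. ✗
b: <>p is T, []q is F. ✗
c: <>p is T, []q is F. ✗
d: <>p is T, []q is F. ✗
e: <>p is T, []q is F. ✗
f: <>p is T, []q is F. ✗
g: <>p is F, []q is F. ✓
h: <>p is T, []q is F. ✗
Satisfying worlds: {g}.

1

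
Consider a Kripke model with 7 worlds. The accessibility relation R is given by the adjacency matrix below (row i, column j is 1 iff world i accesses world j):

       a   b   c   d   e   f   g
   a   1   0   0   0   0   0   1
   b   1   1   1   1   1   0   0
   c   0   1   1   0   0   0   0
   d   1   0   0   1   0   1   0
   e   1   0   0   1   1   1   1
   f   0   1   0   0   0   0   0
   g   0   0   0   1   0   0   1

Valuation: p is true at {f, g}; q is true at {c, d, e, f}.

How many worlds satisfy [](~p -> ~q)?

a: successors {a, g}; ~p -> ~q there: a:T, g:T. ✓
b: successors {a, b, c, d, e}; ~p -> ~q there: a:T, b:T, c:F, d:F, e:F. ✗
c: successors {b, c}; ~p -> ~q there: b:T, c:F. ✗
d: successors {a, d, f}; ~p -> ~q there: a:T, d:F, f:T. ✗
e: successors {a, d, e, f, g}; ~p -> ~q there: a:T, d:F, e:F, f:T, g:T. ✗
f: successors {b}; ~p -> ~q there: b:T. ✓
g: successors {d, g}; ~p -> ~q there: d:F, g:T. ✗
Satisfying worlds: {a, f}.

2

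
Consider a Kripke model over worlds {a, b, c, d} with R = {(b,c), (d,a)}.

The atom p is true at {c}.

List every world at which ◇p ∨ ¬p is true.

a: ◇p is F, ¬p is T. ✓
b: ◇p is T, ¬p is T. ✓
c: ◇p is F, ¬p is F. ✗
d: ◇p is F, ¬p is T. ✓

{a, b, d}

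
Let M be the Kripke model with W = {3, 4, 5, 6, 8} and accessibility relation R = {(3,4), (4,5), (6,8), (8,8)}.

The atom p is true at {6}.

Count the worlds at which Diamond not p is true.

4

3: successors {4}; not p there: 4:T. ✓
4: successors {5}; not p there: 5:T. ✓
5: no successors, so Diamond not p fails. ✗
6: successors {8}; not p there: 8:T. ✓
8: successors {8}; not p there: 8:T. ✓
Satisfying worlds: {3, 4, 6, 8}.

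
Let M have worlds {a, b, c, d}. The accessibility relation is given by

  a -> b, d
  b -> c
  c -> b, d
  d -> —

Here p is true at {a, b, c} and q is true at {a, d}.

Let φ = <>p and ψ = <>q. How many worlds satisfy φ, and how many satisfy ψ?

3 and 2

For <>p:
a: successors {b, d}; p there: b:T, d:F. ✓
b: successors {c}; p there: c:T. ✓
c: successors {b, d}; p there: b:T, d:F. ✓
d: no successors, so <>p fails. ✗
— 3 worlds.
For <>q:
a: successors {b, d}; q there: b:F, d:T. ✓
b: successors {c}; q there: c:F. ✗
c: successors {b, d}; q there: b:F, d:T. ✓
d: no successors, so <>q fails. ✗
— 2 worlds.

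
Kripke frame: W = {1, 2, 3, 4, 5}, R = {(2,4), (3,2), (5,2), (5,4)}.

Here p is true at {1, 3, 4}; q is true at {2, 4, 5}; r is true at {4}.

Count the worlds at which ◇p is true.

1: no successors, so ◇p fails. ✗
2: successors {4}; p there: 4:T. ✓
3: successors {2}; p there: 2:F. ✗
4: no successors, so ◇p fails. ✗
5: successors {2, 4}; p there: 2:F, 4:T. ✓
Satisfying worlds: {2, 5}.

2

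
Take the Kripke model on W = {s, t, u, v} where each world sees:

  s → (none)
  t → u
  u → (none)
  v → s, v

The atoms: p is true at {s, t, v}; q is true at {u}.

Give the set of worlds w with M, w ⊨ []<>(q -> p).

{s, u}

s: no successors, so []<>(q -> p) holds vacuously. ✓
t: successors {u}; <>(q -> p) there: u:F. ✗
u: no successors, so []<>(q -> p) holds vacuously. ✓
v: successors {s, v}; <>(q -> p) there: s:F, v:T. ✗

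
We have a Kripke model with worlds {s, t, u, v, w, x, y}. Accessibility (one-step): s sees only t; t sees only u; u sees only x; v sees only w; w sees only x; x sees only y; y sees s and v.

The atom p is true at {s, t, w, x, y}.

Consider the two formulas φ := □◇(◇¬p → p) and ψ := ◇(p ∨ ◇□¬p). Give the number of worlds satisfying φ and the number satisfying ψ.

7 and 6

For □◇(◇¬p → p):
s: successors {t}; ◇(◇¬p → p) there: t:T. ✓
t: successors {u}; ◇(◇¬p → p) there: u:T. ✓
u: successors {x}; ◇(◇¬p → p) there: x:T. ✓
v: successors {w}; ◇(◇¬p → p) there: w:T. ✓
w: successors {x}; ◇(◇¬p → p) there: x:T. ✓
x: successors {y}; ◇(◇¬p → p) there: y:T. ✓
y: successors {s, v}; ◇(◇¬p → p) there: s:T, v:T. ✓
— 7 worlds.
For ◇(p ∨ ◇□¬p):
s: successors {t}; p ∨ ◇□¬p there: t:T. ✓
t: successors {u}; p ∨ ◇□¬p there: u:F. ✗
u: successors {x}; p ∨ ◇□¬p there: x:T. ✓
v: successors {w}; p ∨ ◇□¬p there: w:T. ✓
w: successors {x}; p ∨ ◇□¬p there: x:T. ✓
x: successors {y}; p ∨ ◇□¬p there: y:T. ✓
y: successors {s, v}; p ∨ ◇□¬p there: s:T, v:F. ✓
— 6 worlds.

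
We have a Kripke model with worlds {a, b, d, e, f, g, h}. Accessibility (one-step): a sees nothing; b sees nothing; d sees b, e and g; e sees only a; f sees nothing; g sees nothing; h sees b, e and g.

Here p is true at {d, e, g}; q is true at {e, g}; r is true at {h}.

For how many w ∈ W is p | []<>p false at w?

1

a: p is F, []<>p is T. ✓
b: p is F, []<>p is T. ✓
d: p is T, []<>p is F. ✓
e: p is T, []<>p is F. ✓
f: p is F, []<>p is T. ✓
g: p is T, []<>p is T. ✓
h: p is F, []<>p is F. ✗
Satisfying worlds: {a, b, d, e, f, g}.
So p | []<>p fails at the other 1 world.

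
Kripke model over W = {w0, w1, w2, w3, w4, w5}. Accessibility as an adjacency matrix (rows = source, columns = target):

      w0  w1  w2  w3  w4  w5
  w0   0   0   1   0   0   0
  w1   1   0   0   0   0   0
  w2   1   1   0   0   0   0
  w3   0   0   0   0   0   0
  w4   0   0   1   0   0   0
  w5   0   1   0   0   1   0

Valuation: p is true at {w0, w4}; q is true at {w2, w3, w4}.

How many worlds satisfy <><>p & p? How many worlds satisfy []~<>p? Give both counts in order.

2 and 2

For <><>p & p:
w0: <><>p is T, p is T. ✓
w1: <><>p is F, p is F. ✗
w2: <><>p is T, p is F. ✗
w3: <><>p is F, p is F. ✗
w4: <><>p is T, p is T. ✓
w5: <><>p is T, p is F. ✗
— 2 worlds.
For []~<>p:
w0: successors {w2}; ~<>p there: w2:F. ✗
w1: successors {w0}; ~<>p there: w0:T. ✓
w2: successors {w0, w1}; ~<>p there: w0:T, w1:F. ✗
w3: no successors, so []~<>p holds vacuously. ✓
w4: successors {w2}; ~<>p there: w2:F. ✗
w5: successors {w1, w4}; ~<>p there: w1:F, w4:T. ✗
— 2 worlds.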